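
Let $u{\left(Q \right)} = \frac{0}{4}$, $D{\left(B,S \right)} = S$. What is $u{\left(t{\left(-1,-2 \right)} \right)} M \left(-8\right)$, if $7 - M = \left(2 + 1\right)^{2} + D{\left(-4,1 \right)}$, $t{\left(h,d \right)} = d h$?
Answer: $0$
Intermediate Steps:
$u{\left(Q \right)} = 0$ ($u{\left(Q \right)} = 0 \cdot \frac{1}{4} = 0$)
$M = -3$ ($M = 7 - \left(\left(2 + 1\right)^{2} + 1\right) = 7 - \left(3^{2} + 1\right) = 7 - \left(9 + 1\right) = 7 - 10 = -3$)
$u{\left(t{\left(-1,-2 \right)} \right)} M \left(-8\right) = 0 \left(-3\right) \left(-8\right) = 0 \left(-8\right) = 0$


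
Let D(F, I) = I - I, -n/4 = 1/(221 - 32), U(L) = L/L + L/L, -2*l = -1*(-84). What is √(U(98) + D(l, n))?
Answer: √2 ≈ 1.4142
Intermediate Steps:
l = -42 (l = -(-1)*(-84)/2 = -½*84 = -42)
U(L) = 2 (U(L) = 1 + 1 = 2)
n = -4/189 (n = -4/(221 - 32) = -4/189 ≈ -0.021164)
D(F, I) = 0
√(U(98) + D(l, n)) = √(2 + 0) = √2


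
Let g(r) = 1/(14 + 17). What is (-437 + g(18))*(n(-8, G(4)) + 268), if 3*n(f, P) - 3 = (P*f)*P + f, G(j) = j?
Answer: -9089366/93 ≈ -97735.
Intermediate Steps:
g(r) = 1/31
n(f, P) = 1 + f/3 + f*P**2/3 (n(f, P) = 1 + ((P*f)*P + f)/3 = 1 + (f*P**2 + f)/3 = 1 + (f + f*P**2)/3 = 1 + (f/3 + f*P**2/3) = 1 + f/3 + f*P**2/3)
(-437 + g(18))*(n(-8, G(4)) + 268) = (-437 + 1/31)*((1 + (1/3)*(-8) + (1/3)*(-8)*4**2) + 268) = -13546*((1 - 8/3 + (1/3)*(-8)*16) + 268)/31 = -13546*((1 - 8/3 - 128/3) + 268)/31 = -13546*(-133/3 + 268)/31 = -13546/31*671/3 = -9089366/93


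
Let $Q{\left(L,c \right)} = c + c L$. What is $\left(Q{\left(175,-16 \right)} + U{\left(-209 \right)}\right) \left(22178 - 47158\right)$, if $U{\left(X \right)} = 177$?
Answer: $65922220$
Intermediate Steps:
$Q{\left(L,c \right)} = c + L c$
$\left(Q{\left(175,-16 \right)} + U{\left(-209 \right)}\right) \left(22178 - 47158\right) = \left(- 16 \left(1 + 175\right) + 177\right) \left(22178 - 47158\right) = \left(\left(-16\right) 176 + 177\right) \left(-24980\right) = \left(-2816 + 177\right) \left(-24980\right) = \left(-2639\right) \left(-24980\right) = 65922220$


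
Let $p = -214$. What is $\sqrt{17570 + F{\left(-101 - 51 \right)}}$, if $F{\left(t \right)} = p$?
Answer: $2 \sqrt{4339} \approx 131.74$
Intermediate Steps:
$F{\left(t \right)} = -214$
$\sqrt{17570 + F{\left(-101 - 51 \right)}} = \sqrt{17570 - 214} = \sqrt{17356} = 2 \sqrt{4339}$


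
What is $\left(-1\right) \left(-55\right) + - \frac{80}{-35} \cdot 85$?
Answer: $\frac{1745}{7} \approx 249.29$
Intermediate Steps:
$\left(-1\right) \left(-55\right) + - \frac{80}{-35} \cdot 85 = 55 + \left(-80\right) \left(- \frac{1}{35}\right) 85 = 55 + \frac{16}{7} \cdot 85 = 55 + \frac{1360}{7} = \frac{1745}{7}$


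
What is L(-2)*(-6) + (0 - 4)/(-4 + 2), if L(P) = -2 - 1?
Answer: 20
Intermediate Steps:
L(P) = -3
L(-2)*(-6) + (0 - 4)/(-4 + 2) = -3*(-6) + (0 - 4)/(-4 + 2) = 18 - 4/(-2) = 18 - 4*(-½) = 18 + 2 = 20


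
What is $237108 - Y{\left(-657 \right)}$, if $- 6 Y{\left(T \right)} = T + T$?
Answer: $236889$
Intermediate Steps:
$Y{\left(T \right)} = - \frac{T}{3}$ ($Y{\left(T \right)} = - \frac{T + T}{6} = - \frac{2 T}{6} = - \frac{T}{3}$)
$237108 - Y{\left(-657 \right)} = 237108 - \left(- \frac{1}{3}\right) \left(-657\right) = 237108 - 219 = 236889$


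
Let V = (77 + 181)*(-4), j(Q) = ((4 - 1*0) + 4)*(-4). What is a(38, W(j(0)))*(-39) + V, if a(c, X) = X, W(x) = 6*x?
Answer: 6456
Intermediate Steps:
j(Q) = -32 (j(Q) = ((4 + 0) + 4)*(-4) = (4 + 4)*(-4) = 8*(-4) = -32)
V = -1032 (V = 258*(-4) = -1032)
a(38, W(j(0)))*(-39) + V = (6*(-32))*(-39) - 1032 = -192*(-39) - 1032 = 7488 - 1032 = 6456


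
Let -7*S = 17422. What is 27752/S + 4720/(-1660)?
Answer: -10117752/723013 ≈ -13.994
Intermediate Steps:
S = -17422/7 (S = -⅐*17422 = -17422/7 ≈ -2488.9)
27752/S + 4720/(-1660) = 27752/(-17422/7) + 4720/(-1660) = 27752*(-7/17422) + 4720*(-1/1660) = -97132/8711 - 236/83 = -10117752/723013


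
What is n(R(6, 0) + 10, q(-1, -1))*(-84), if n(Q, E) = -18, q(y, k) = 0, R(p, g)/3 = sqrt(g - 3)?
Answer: 1512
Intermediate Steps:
R(p, g) = 3*sqrt(-3 + g) (R(p, g) = 3*sqrt(g - 3) = 3*sqrt(-3 + g))
n(R(6, 0) + 10, q(-1, -1))*(-84) = -18*(-84) = 1512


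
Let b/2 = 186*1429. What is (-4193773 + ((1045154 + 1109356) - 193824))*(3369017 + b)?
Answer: -8710390317635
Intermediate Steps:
b = 531588 (b = 2*(186*1429) = 2*265794 = 531588)
(-4193773 + ((1045154 + 1109356) - 193824))*(3369017 + b) = (-4193773 + ((1045154 + 1109356) - 193824))*(3369017 + 531588) = (-4193773 + (2154510 - 193824))*3900605 = (-4193773 + 1960686)*3900605 = -2233087*3900605 = -8710390317635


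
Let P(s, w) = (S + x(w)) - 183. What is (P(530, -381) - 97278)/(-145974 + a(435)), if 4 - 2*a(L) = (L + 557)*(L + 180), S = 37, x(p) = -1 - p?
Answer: 24261/112753 ≈ 0.21517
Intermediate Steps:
P(s, w) = -147 - w (P(s, w) = (37 + (-1 - w)) - 183 = (36 - w) - 183 = -147 - w)
a(L) = 2 - (180 + L)*(557 + L)/2 (a(L) = 2 - (L + 557)*(L + 180)/2 = 2 - (557 + L)*(180 + L)/2 = 2 - (180 + L)*(557 + L)/2)
(P(530, -381) - 97278)/(-145974 + a(435)) = ((-147 - 1*(-381)) - 97278)/(-145974 + (-50128 - 737/2*435 - ½*435²)) = ((-147 + 381) - 97278)/(-145974 + (-50128 - 320595/2 - ½*189225)) = (234 - 97278)/(-145974 + (-50128 - 320595/2 - 189225/2)) = -97044/(-145974 - 305038) = -97044/(-451012) = -97044*(-1/451012) = 24261/112753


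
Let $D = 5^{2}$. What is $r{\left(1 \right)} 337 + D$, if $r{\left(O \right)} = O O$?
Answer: $362$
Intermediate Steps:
$D = 25$
$r{\left(O \right)} = O^{2}$
$r{\left(1 \right)} 337 + D = 1^{2} \cdot 337 + 25 = 1 \cdot 337 + 25 = 337 + 25 = 362$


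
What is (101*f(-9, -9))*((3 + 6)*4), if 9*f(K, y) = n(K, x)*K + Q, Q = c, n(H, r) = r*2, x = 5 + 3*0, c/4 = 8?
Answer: -23432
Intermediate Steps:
c = 32 (c = 4*8 = 32)
x = 5 (x = 5 + 0 = 5)
n(H, r) = 2*r
Q = 32
f(K, y) = 32/9 + 10*K/9 (f(K, y) = ((2*5)*K + 32)/9 = (10*K + 32)/9 = (32 + 10*K)/9 = 32/9 + 10*K/9)
(101*f(-9, -9))*((3 + 6)*4) = (101*(32/9 + (10/9)*(-9)))*((3 + 6)*4) = (101*(32/9 - 10))*(9*4) = (101*(-58/9))*36 = -5858/9*36 = -23432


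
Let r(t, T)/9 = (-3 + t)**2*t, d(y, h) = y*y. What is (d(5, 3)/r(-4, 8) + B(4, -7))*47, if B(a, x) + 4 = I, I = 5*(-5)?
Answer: -2405507/1764 ≈ -1363.7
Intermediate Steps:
d(y, h) = y**2
r(t, T) = 9*t*(-3 + t)**2 (r(t, T) = 9*((-3 + t)**2*t) = 9*(t*(-3 + t)**2) = 9*t*(-3 + t)**2)
I = -25
B(a, x) = -29 (B(a, x) = -4 - 25 = -29)
(d(5, 3)/r(-4, 8) + B(4, -7))*47 = (5**2/((9*(-4)*(-3 - 4)**2)) - 29)*47 = (25/((9*(-4)*(-7)**2)) - 29)*47 = (25/((9*(-4)*49)) - 29)*47 = (25/(-1764) - 29)*47 = (25*(-1/1764) - 29)*47 = (-25/1764 - 29)*47 = -51181/1764*47 = -2405507/1764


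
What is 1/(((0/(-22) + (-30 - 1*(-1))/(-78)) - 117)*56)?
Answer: -39/254716 ≈ -0.00015311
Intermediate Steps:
1/(((0/(-22) + (-30 - 1*(-1))/(-78)) - 117)*56) = 1/(((0*(-1/22) + (-30 + 1)*(-1/78)) - 117)*56) = 1/(((0 - 29*(-1/78)) - 117)*56) = 1/(((0 + 29/78) - 117)*56) = 1/((29/78 - 117)*56) = 1/(-9097/78*56) = 1/(-254716/39) = -39/254716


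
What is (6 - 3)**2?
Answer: 9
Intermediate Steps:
(6 - 3)**2 = 3**2 = 9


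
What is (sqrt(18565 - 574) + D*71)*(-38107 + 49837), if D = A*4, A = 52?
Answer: 173228640 + 35190*sqrt(1999) ≈ 1.7480e+8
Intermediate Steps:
D = 208 (D = 52*4 = 208)
(sqrt(18565 - 574) + D*71)*(-38107 + 49837) = (sqrt(18565 - 574) + 208*71)*(-38107 + 49837) = (sqrt(17991) + 14768)*11730 = (3*sqrt(1999) + 14768)*11730 = (14768 + 3*sqrt(1999))*11730 = 173228640 + 35190*sqrt(1999)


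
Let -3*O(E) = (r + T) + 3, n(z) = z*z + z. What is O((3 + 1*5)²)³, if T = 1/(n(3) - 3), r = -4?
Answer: 512/19683 ≈ 0.026012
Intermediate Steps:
n(z) = z + z² (n(z) = z² + z = z + z²)
T = ⅑ (T = 1/(3*(1 + 3) - 3) = 1/(3*4 - 3) = 1/(12 - 3) = 1/9 = ⅑ ≈ 0.11111)
O(E) = 8/27 (O(E) = -((-4 + ⅑) + 3)/3 = -(-35/9 + 3)/3 = -⅓*(-8/9) = 8/27)
O((3 + 1*5)²)³ = (8/27)³ = 512/19683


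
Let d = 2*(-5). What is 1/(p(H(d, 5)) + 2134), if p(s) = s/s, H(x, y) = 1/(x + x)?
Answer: 1/2135 ≈ 0.00046838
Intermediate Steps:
d = -10
H(x, y) = 1/(2*x)
p(s) = 1
1/(p(H(d, 5)) + 2134) = 1/(1 + 2134) = 1/2135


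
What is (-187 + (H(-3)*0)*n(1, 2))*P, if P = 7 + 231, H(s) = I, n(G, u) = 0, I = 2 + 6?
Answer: -44506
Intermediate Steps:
I = 8
H(s) = 8
P = 238
(-187 + (H(-3)*0)*n(1, 2))*P = (-187 + (8*0)*0)*238 = (-187 + 0*0)*238 = (-187 + 0)*238 = -187*238 = -44506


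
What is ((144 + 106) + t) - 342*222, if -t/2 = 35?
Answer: -75744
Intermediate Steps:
t = -70 (t = -2*35 = -70)
((144 + 106) + t) - 342*222 = ((144 + 106) - 70) - 342*222 = (250 - 70) - 75924 = 180 - 75924 = -75744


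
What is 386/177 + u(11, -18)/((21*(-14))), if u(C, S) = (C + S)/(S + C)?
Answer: 37769/17346 ≈ 2.1774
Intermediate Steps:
u(C, S) = 1 (u(C, S) = (C + S)/(C + S) = 1)
386/177 + u(11, -18)/((21*(-14))) = 386/177 + 1/(21*(-14)) = 386*(1/177) + 1/(-294) = 386/177 + 1*(-1/294) = 386/177 - 1/294 = 37769/17346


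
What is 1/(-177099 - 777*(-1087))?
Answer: 1/667500 ≈ 1.4981e-6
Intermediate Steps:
1/(-177099 - 777*(-1087)) = 1/(-177099 + 844599) = 1/667500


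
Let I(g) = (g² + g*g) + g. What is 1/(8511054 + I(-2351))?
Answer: 1/19563105 ≈ 5.1117e-8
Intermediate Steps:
I(g) = g + 2*g² (I(g) = (g² + g²) + g = 2*g² + g = g + 2*g²)
1/(8511054 + I(-2351)) = 1/(8511054 - 2351*(1 + 2*(-2351))) = 1/(8511054 - 2351*(1 - 4702)) = 1/(8511054 - 2351*(-4701)) = 1/(8511054 + 11052051) = 1/19563105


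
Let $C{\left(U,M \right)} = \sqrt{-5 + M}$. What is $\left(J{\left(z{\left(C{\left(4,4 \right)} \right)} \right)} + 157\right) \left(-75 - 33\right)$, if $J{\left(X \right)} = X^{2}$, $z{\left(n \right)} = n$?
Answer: $-16848$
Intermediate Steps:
$\left(J{\left(z{\left(C{\left(4,4 \right)} \right)} \right)} + 157\right) \left(-75 - 33\right) = \left(\left(\sqrt{-5 + 4}\right)^{2} + 157\right) \left(-75 - 33\right) = \left(\left(\sqrt{-1}\right)^{2} + 157\right) \left(-75 - 33\right) = \left(i^{2} + 157\right) \left(-108\right) = \left(-1 + 157\right) \left(-108\right) = 156 \left(-108\right) = -16848$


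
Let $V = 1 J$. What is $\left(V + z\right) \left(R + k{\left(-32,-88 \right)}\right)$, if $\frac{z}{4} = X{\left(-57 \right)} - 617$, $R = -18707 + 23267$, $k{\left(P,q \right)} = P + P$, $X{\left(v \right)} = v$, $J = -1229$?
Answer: $-17646800$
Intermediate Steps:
$k{\left(P,q \right)} = 2 P$
$R = 4560$
$z = -2696$ ($z = 4 \left(-57 - 617\right) = 4 \left(-674\right) = -2696$)
$V = -1229$ ($V = 1 \left(-1229\right) = -1229$)
$\left(V + z\right) \left(R + k{\left(-32,-88 \right)}\right) = \left(-1229 - 2696\right) \left(4560 + 2 \left(-32\right)\right) = - 3925 \left(4560 - 64\right) = \left(-3925\right) 4496 = -17646800$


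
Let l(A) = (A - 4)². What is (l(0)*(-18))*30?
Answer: -8640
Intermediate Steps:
l(A) = (-4 + A)²
(l(0)*(-18))*30 = ((-4 + 0)²*(-18))*30 = ((-4)²*(-18))*30 = (16*(-18))*30 = -288*30 = -8640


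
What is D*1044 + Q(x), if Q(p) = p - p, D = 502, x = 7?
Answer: 524088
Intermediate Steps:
Q(p) = 0
D*1044 + Q(x) = 502*1044 + 0 = 524088 + 0 = 524088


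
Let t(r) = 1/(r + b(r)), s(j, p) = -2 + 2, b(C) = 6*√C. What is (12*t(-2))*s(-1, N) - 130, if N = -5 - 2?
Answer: -130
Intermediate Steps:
N = -7
s(j, p) = 0
t(r) = 1/(r + 6*√r)
(12*t(-2))*s(-1, N) - 130 = (12/(-2 + 6*√(-2)))*0 - 130 = (12/(-2 + 6*(I*√2)))*0 - 130 = (12/(-2 + 6*I*√2))*0 - 130 = 0 - 130 = -130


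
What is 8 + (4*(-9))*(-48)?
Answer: 1736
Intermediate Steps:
8 + (4*(-9))*(-48) = 8 - 36*(-48) = 8 + 1728 = 1736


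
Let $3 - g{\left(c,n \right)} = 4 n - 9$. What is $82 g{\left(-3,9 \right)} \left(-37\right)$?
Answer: $72816$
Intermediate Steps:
$g{\left(c,n \right)} = 12 - 4 n$ ($g{\left(c,n \right)} = 3 - \left(4 n - 9\right) = 3 - \left(-9 + 4 n\right) = 12 - 4 n$)
$82 g{\left(-3,9 \right)} \left(-37\right) = 82 \left(12 - 36\right) \left(-37\right) = 82 \left(-24\right) \left(-37\right) = \left(-1968\right) \left(-37\right) = 72816$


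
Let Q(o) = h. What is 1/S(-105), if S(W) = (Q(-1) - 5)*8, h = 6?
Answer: ⅛ ≈ 0.12500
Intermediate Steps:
Q(o) = 6
S(W) = 8 (S(W) = (6 - 5)*8 = 1*8 = 8)
1/S(-105) = 1/8 = ⅛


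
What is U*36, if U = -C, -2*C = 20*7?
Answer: 2520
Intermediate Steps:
C = -70 (C = -10*7 = -½*140 = -70)
U = 70 (U = -1*(-70) = 70)
U*36 = 70*36 = 2520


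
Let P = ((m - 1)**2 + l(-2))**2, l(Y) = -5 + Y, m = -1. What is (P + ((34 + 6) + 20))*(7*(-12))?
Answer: -5796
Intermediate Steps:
P = 9 (P = ((-1 - 1)**2 + (-5 - 2))**2 = ((-2)**2 - 7)**2 = (4 - 7)**2 = (-3)**2 = 9)
(P + ((34 + 6) + 20))*(7*(-12)) = (9 + ((34 + 6) + 20))*(7*(-12)) = (9 + (40 + 20))*(-84) = (9 + 60)*(-84) = 69*(-84) = -5796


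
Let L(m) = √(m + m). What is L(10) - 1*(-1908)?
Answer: 1908 + 2*√5 ≈ 1912.5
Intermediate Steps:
L(m) = √2*√m (L(m) = √(2*m) = √2*√m)
L(10) - 1*(-1908) = √2*√10 - 1*(-1908) = 2*√5 + 1908 = 1908 + 2*√5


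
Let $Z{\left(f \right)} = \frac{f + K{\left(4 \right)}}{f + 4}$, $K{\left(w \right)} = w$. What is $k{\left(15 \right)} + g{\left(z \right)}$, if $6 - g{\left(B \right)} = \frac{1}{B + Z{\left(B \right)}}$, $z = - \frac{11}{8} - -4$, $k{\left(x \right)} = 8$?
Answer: $\frac{398}{29} \approx 13.724$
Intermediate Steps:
$Z{\left(f \right)} = 1$ ($Z{\left(f \right)} = \frac{f + 4}{f + 4} = \frac{4 + f}{4 + f} = 1$)
$z = \frac{21}{8}$ ($z = \left(-11\right) \frac{1}{8} + 4 = - \frac{11}{8} + 4 = \frac{21}{8} \approx 2.625$)
$g{\left(B \right)} = 6 - \frac{1}{1 + B}$ ($g{\left(B \right)} = 6 - \frac{1}{B + 1} = 6 - \frac{1}{1 + B}$)
$k{\left(15 \right)} + g{\left(z \right)} = 8 + \frac{5 + 6 \cdot \frac{21}{8}}{1 + \frac{21}{8}} = 8 + \frac{5 + \frac{63}{4}}{\frac{29}{8}} = 8 + \frac{8}{29} \cdot \frac{83}{4} = 8 + \frac{166}{29} = \frac{398}{29}$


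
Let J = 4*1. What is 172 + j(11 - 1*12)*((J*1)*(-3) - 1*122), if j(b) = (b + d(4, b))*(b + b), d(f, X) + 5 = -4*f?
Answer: -5724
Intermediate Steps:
d(f, X) = -5 - 4*f
j(b) = 2*b*(-21 + b) (j(b) = (b + (-5 - 4*4))*(b + b) = (b + (-5 - 16))*(2*b) = (b - 21)*(2*b) = (-21 + b)*(2*b) = 2*b*(-21 + b))
J = 4
172 + j(11 - 1*12)*((J*1)*(-3) - 1*122) = 172 + (2*(11 - 1*12)*(-21 + (11 - 1*12)))*((4*1)*(-3) - 1*122) = 172 + (2*(11 - 12)*(-21 + (11 - 12)))*(4*(-3) - 122) = 172 + (2*(-1)*(-21 - 1))*(-12 - 122) = 172 + (2*(-1)*(-22))*(-134) = 172 + 44*(-134) = 172 - 5896 = -5724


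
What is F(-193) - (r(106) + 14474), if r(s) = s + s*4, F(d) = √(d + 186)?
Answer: -15004 + I*√7 ≈ -15004.0 + 2.6458*I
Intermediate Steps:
F(d) = √(186 + d)
r(s) = 5*s (r(s) = s + 4*s = 5*s)
F(-193) - (r(106) + 14474) = √(186 - 193) - (5*106 + 14474) = √(-7) - (530 + 14474) = I*√7 - 1*15004 = I*√7 - 15004 = -15004 + I*√7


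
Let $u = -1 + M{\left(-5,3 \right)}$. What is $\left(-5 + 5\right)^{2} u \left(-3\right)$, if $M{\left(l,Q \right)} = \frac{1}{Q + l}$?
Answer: $0$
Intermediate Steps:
$u = - \frac{3}{2}$ ($u = -1 + \frac{1}{3 - 5} = -1 + \frac{1}{-2} = -1 - \frac{1}{2} = - \frac{3}{2} \approx -1.5$)
$\left(-5 + 5\right)^{2} u \left(-3\right) = \left(-5 + 5\right)^{2} \left(- \frac{3}{2}\right) \left(-3\right) = 0^{2} \left(- \frac{3}{2}\right) \left(-3\right) = 0 \left(- \frac{3}{2}\right) \left(-3\right) = 0 \left(-3\right) = 0$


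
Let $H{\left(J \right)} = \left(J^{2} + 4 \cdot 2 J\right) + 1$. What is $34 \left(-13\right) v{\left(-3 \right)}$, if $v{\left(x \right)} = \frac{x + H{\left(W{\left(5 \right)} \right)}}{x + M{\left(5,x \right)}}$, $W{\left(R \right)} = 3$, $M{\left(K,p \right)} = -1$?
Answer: $\frac{6851}{2} \approx 3425.5$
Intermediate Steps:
$H{\left(J \right)} = 1 + J^{2} + 8 J$ ($H{\left(J \right)} = \left(J^{2} + 8 J\right) + 1 = 1 + J^{2} + 8 J$)
$v{\left(x \right)} = \frac{34 + x}{-1 + x}$ ($v{\left(x \right)} = \frac{x + \left(1 + 3^{2} + 8 \cdot 3\right)}{x - 1} = \frac{x + \left(1 + 9 + 24\right)}{-1 + x} = \frac{x + 34}{-1 + x} = \frac{34 + x}{-1 + x}$)
$34 \left(-13\right) v{\left(-3 \right)} = 34 \left(-13\right) \frac{34 - 3}{-1 - 3} = - 442 \frac{1}{-4} \cdot 31 = - 442 \left(\left(- \frac{1}{4}\right) 31\right) = \left(-442\right) \left(- \frac{31}{4}\right) = \frac{6851}{2}$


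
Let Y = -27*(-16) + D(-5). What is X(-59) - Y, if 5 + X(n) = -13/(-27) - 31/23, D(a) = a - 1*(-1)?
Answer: -269431/621 ≈ -433.87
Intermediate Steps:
D(a) = 1 + a (D(a) = a + 1 = 1 + a)
X(n) = -3643/621 (X(n) = -5 + (-13/(-27) - 31/23) = -5 + (-13*(-1/27) - 31*1/23) = -5 + (13/27 - 31/23) = -5 - 538/621 = -3643/621)
Y = 428 (Y = -27*(-16) + (1 - 5) = 432 - 4 = 428)
X(-59) - Y = -3643/621 - 1*428 = -3643/621 - 428 = -269431/621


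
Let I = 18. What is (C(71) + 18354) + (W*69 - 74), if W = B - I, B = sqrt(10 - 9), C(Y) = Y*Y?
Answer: 22148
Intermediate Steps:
C(Y) = Y**2
B = 1 (B = sqrt(1) = 1)
W = -17 (W = 1 - 1*18 = 1 - 18 = -17)
(C(71) + 18354) + (W*69 - 74) = (71**2 + 18354) + (-17*69 - 74) = (5041 + 18354) + (-1173 - 74) = 23395 - 1247 = 22148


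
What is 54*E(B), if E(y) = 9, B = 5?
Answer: 486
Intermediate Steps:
54*E(B) = 54*9 = 486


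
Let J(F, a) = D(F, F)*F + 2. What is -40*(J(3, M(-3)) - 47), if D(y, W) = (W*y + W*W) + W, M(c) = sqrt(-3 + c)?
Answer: -720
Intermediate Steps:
D(y, W) = W + W**2 + W*y (D(y, W) = (W*y + W**2) + W = (W**2 + W*y) + W = W + W**2 + W*y)
J(F, a) = 2 + F**2*(1 + 2*F) (J(F, a) = (F*(1 + F + F))*F + 2 = (F*(1 + 2*F))*F + 2 = F**2*(1 + 2*F) + 2 = 2 + F**2*(1 + 2*F))
-40*(J(3, M(-3)) - 47) = -40*((2 + 3**2*(1 + 2*3)) - 47) = -40*((2 + 9*(1 + 6)) - 47) = -40*((2 + 9*7) - 47) = -40*((2 + 63) - 47) = -40*(65 - 47) = -40*18 = -720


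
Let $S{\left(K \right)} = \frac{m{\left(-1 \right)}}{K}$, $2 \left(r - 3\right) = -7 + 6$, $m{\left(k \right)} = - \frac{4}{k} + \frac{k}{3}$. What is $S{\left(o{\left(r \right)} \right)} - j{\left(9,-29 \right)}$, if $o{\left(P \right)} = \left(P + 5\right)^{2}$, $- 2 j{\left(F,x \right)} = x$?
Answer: $- \frac{19487}{1350} \approx -14.435$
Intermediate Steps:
$m{\left(k \right)} = - \frac{4}{k} + \frac{k}{3}$ ($m{\left(k \right)} = - \frac{4}{k} + k \frac{1}{3} = - \frac{4}{k} + \frac{k}{3}$)
$j{\left(F,x \right)} = - \frac{x}{2}$
$r = \frac{5}{2}$ ($r = 3 + \frac{-7 + 6}{2} = 3 + \frac{1}{2} \left(-1\right) = 3 - \frac{1}{2} = \frac{5}{2} \approx 2.5$)
$o{\left(P \right)} = \left(5 + P\right)^{2}$
$S{\left(K \right)} = \frac{11}{3 K}$ ($S{\left(K \right)} = \frac{- \frac{4}{-1} + \frac{1}{3} \left(-1\right)}{K} = \frac{\left(-4\right) \left(-1\right) - \frac{1}{3}}{K} = \frac{4 - \frac{1}{3}}{K} = \frac{11}{3 K}$)
$S{\left(o{\left(r \right)} \right)} - j{\left(9,-29 \right)} = \frac{11}{3 \left(5 + \frac{5}{2}\right)^{2}} - \left(- \frac{1}{2}\right) \left(-29\right) = \frac{11}{3 \left(\frac{15}{2}\right)^{2}} - \frac{29}{2} = \frac{11}{3 \cdot \frac{225}{4}} - \frac{29}{2} = \frac{11}{3} \cdot \frac{4}{225} - \frac{29}{2} = \frac{44}{675} - \frac{29}{2} = - \frac{19487}{1350}$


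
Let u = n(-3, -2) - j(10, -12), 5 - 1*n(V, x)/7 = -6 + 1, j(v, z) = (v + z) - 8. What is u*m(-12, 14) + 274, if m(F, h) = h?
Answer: 1394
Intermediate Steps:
j(v, z) = -8 + v + z
n(V, x) = 70 (n(V, x) = 35 - 7*(-6 + 1) = 35 - 7*(-5) = 35 + 35 = 70)
u = 80 (u = 70 - (-8 + 10 - 12) = 70 - 1*(-10) = 70 + 10 = 80)
u*m(-12, 14) + 274 = 80*14 + 274 = 1120 + 274 = 1394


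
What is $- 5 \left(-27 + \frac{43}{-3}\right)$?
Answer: $\frac{620}{3} \approx 206.67$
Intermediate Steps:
$- 5 \left(-27 + \frac{43}{-3}\right) = - 5 \left(-27 + 43 \left(- \frac{1}{3}\right)\right) = - 5 \left(-27 - \frac{43}{3}\right) = \left(-5\right) \left(- \frac{124}{3}\right) = \frac{620}{3}$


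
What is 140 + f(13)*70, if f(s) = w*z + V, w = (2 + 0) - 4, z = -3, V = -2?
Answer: 420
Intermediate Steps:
w = -2 (w = 2 - 4 = -2)
f(s) = 4 (f(s) = -2*(-3) - 2 = 6 - 2 = 4)
140 + f(13)*70 = 140 + 4*70 = 140 + 280 = 420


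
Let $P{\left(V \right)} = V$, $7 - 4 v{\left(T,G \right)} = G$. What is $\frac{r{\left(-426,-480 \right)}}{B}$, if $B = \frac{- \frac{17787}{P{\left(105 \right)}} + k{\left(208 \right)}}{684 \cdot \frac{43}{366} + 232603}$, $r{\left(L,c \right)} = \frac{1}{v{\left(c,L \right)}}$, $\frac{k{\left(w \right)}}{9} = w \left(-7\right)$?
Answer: $- \frac{283873700}{1752951571} \approx -0.16194$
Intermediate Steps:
$k{\left(w \right)} = - 63 w$ ($k{\left(w \right)} = 9 w \left(-7\right) = 9 \left(- 7 w\right) = - 63 w$)
$v{\left(T,G \right)} = \frac{7}{4} - \frac{G}{4}$
$r{\left(L,c \right)} = \frac{1}{\frac{7}{4} - \frac{L}{4}}$
$B = - \frac{4048387}{70968425}$ ($B = \frac{- \frac{17787}{105} - 13104}{684 \cdot \frac{43}{366} + 232603} = \frac{\left(-17787\right) \frac{1}{105} - 13104}{684 \cdot 43 \cdot \frac{1}{366} + 232603} = \frac{- \frac{847}{5} - 13104}{684 \cdot \frac{43}{366} + 232603} = - \frac{66367}{5 \left(\frac{4902}{61} + 232603\right)} = - \frac{66367}{5 \cdot \frac{14193685}{61}} = \left(- \frac{66367}{5}\right) \frac{61}{14193685} = - \frac{4048387}{70968425} \approx -0.057045$)
$\frac{r{\left(-426,-480 \right)}}{B} = \frac{\left(-4\right) \frac{1}{-7 - 426}}{- \frac{4048387}{70968425}} = - \frac{4}{-433} \left(- \frac{70968425}{4048387}\right) = \left(-4\right) \left(- \frac{1}{433}\right) \left(- \frac{70968425}{4048387}\right) = \frac{4}{433} \left(- \frac{70968425}{4048387}\right) = - \frac{283873700}{1752951571}$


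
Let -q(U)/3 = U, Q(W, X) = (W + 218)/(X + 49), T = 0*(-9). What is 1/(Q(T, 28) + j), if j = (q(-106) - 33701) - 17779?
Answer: -77/3939256 ≈ -1.9547e-5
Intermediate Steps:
T = 0
Q(W, X) = (218 + W)/(49 + X)
q(U) = -3*U
j = -51162 (j = (-3*(-106) - 33701) - 17779 = (318 - 33701) - 17779 = -33383 - 17779 = -51162)
1/(Q(T, 28) + j) = 1/((218 + 0)/(49 + 28) - 51162) = 1/(218/77 - 51162) = 1/(-3939256/77) = -77/3939256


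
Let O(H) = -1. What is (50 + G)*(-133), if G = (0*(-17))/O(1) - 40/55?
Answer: -72086/11 ≈ -6553.3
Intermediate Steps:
G = -8/11 (G = (0*(-17))/(-1) - 40/55 = 0*(-1) - 40*1/55 = 0 - 8/11 = -8/11 ≈ -0.72727)
(50 + G)*(-133) = (50 - 8/11)*(-133) = (542/11)*(-133) = -72086/11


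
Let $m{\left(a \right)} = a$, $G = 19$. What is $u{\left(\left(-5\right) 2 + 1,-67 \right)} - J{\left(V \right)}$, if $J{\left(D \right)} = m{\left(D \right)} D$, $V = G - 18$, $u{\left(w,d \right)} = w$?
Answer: $-10$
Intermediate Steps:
$V = 1$ ($V = 19 - 18 = 1$)
$J{\left(D \right)} = D^{2}$ ($J{\left(D \right)} = D D = D^{2}$)
$u{\left(\left(-5\right) 2 + 1,-67 \right)} - J{\left(V \right)} = \left(\left(-5\right) 2 + 1\right) - 1^{2} = \left(-10 + 1\right) - 1 = -9 - 1 = -10$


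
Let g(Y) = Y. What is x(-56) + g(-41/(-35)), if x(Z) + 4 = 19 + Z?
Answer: -1394/35 ≈ -39.829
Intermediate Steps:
x(Z) = 15 + Z (x(Z) = -4 + (19 + Z) = 15 + Z)
x(-56) + g(-41/(-35)) = (15 - 56) - 41/(-35) = -41 - 41*(-1/35) = -41 + 41/35 = -1394/35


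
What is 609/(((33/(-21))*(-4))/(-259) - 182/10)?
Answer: -5520585/165203 ≈ -33.417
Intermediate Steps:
609/(((33/(-21))*(-4))/(-259) - 182/10) = 609/(((33*(-1/21))*(-4))*(-1/259) - 182*⅒) = 609/(-11/7*(-4)*(-1/259) - 91/5) = 609/((44/7)*(-1/259) - 91/5) = 609/(-44/1813 - 91/5) = 609/(-165203/9065) = 609*(-9065/165203) = -5520585/165203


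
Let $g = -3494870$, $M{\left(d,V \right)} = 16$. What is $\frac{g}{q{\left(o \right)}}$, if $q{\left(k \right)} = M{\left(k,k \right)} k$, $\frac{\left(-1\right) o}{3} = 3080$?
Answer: $\frac{349487}{14784} \approx 23.64$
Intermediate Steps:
$o = -9240$ ($o = \left(-3\right) 3080 = -9240$)
$q{\left(k \right)} = 16 k$
$\frac{g}{q{\left(o \right)}} = - \frac{3494870}{16 \left(-9240\right)} = - \frac{3494870}{-147840} = \left(-3494870\right) \left(- \frac{1}{147840}\right) = \frac{349487}{14784}$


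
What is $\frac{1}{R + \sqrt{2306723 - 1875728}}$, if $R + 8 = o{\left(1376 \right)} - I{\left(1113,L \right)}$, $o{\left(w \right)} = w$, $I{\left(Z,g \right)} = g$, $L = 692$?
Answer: $\frac{676}{25981} - \frac{\sqrt{430995}}{25981} \approx 0.00075047$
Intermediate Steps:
$R = 676$ ($R = -8 + \left(1376 - 692\right) = -8 + 684 = 676$)
$\frac{1}{R + \sqrt{2306723 - 1875728}} = \frac{1}{676 + \sqrt{2306723 - 1875728}} = \frac{1}{676 + \sqrt{430995}}$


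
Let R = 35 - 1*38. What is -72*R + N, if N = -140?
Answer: 76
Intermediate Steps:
R = -3 (R = 35 - 38 = -3)
-72*R + N = -72*(-3) - 140 = 216 - 140 = 76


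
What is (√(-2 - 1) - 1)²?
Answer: (1 - I*√3)² ≈ -2.0 - 3.4641*I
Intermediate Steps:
(√(-2 - 1) - 1)² = (√(-3) - 1)² = (I*√3 - 1)² = (-1 + I*√3)²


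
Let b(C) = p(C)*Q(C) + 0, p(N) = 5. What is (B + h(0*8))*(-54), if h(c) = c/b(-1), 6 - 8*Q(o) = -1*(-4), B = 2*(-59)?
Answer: 6372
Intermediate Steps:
B = -118
Q(o) = 1/4 (Q(o) = 3/4 - (-1)*(-4)/8 = 3/4 - 1/8*4 = 3/4 - 1/2 = 1/4)
b(C) = 5/4 (b(C) = 5*(1/4) + 0 = 5/4 + 0 = 5/4)
h(c) = 4*c/5 (h(c) = c/(5/4) = c*(4/5) = 4*c/5)
(B + h(0*8))*(-54) = (-118 + 4*(0*8)/5)*(-54) = (-118 + (4/5)*0)*(-54) = (-118 + 0)*(-54) = -118*(-54) = 6372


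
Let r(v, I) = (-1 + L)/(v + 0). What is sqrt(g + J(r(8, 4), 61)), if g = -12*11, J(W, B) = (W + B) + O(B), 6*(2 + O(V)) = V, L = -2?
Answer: I*sqrt(9102)/12 ≈ 7.9504*I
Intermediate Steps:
O(V) = -2 + V/6
r(v, I) = -3/v (r(v, I) = (-1 - 2)/(v + 0) = -3/v)
J(W, B) = -2 + W + 7*B/6 (J(W, B) = (W + B) + (-2 + B/6) = (B + W) + (-2 + B/6) = -2 + W + 7*B/6)
g = -132 (g = -4*33 = -132)
sqrt(g + J(r(8, 4), 61)) = sqrt(-132 + (-2 - 3/8 + (7/6)*61)) = sqrt(-132 + (-2 - 3*1/8 + 427/6)) = sqrt(-132 + (-2 - 3/8 + 427/6)) = sqrt(-132 + 1651/24) = sqrt(-1517/24) = I*sqrt(9102)/12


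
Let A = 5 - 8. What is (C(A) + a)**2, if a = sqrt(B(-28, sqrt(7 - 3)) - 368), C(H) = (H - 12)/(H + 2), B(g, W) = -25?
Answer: -168 + 30*I*sqrt(393) ≈ -168.0 + 594.73*I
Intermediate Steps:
A = -3
C(H) = (-12 + H)/(2 + H)
a = I*sqrt(393) (a = sqrt(-25 - 368) = sqrt(-393) = I*sqrt(393) ≈ 19.824*I)
(C(A) + a)**2 = ((-12 - 3)/(2 - 3) + I*sqrt(393))**2 = (-15/(-1) + I*sqrt(393))**2 = (-1*(-15) + I*sqrt(393))**2 = (15 + I*sqrt(393))**2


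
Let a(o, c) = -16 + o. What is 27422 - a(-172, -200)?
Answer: 27610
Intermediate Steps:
27422 - a(-172, -200) = 27422 - (-16 - 172) = 27422 - 1*(-188) = 27422 + 188 = 27610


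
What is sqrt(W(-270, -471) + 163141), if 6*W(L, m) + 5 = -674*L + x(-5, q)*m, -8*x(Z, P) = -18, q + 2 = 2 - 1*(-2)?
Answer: sqrt(27834270)/12 ≈ 439.65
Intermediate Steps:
q = 2 (q = -2 + (2 - 1*(-2)) = -2 + (2 + 2) = -2 + 4 = 2)
x(Z, P) = 9/4 (x(Z, P) = -1/8*(-18) = 9/4)
W(L, m) = -5/6 - 337*L/3 + 3*m/8 (W(L, m) = -5/6 + (-674*L + 9*m/4)/6 = -5/6 + (-337*L/3 + 3*m/8) = -5/6 - 337*L/3 + 3*m/8)
sqrt(W(-270, -471) + 163141) = sqrt((-5/6 - 337/3*(-270) + (3/8)*(-471)) + 163141) = sqrt((-5/6 + 30330 - 1413/8) + 163141) = sqrt(723661/24 + 163141) = sqrt(4639045/24) = sqrt(27834270)/12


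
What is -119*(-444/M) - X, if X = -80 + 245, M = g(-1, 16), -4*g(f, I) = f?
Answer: 211179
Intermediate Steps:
g(f, I) = -f/4
M = 1/4 (M = -1/4*(-1) = 1/4 ≈ 0.25000)
X = 165
-119*(-444/M) - X = -119/((1/4)/(-444)) - 1*165 = -119/((1/4)*(-1/444)) - 165 = -119/(-1/1776) - 165 = -119*(-1776) - 165 = 211344 - 165 = 211179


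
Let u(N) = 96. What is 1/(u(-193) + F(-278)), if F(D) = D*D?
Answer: 1/77380 ≈ 1.2923e-5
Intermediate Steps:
F(D) = D²
1/(u(-193) + F(-278)) = 1/(96 + (-278)²) = 1/(96 + 77284) = 1/77380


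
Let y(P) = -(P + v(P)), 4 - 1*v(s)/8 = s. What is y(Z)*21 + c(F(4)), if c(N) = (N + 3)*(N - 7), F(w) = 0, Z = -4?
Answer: -1281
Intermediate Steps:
v(s) = 32 - 8*s
y(P) = -32 + 7*P (y(P) = -(P + (32 - 8*P)) = -(32 - 7*P) = -32 + 7*P)
c(N) = (-7 + N)*(3 + N) (c(N) = (3 + N)*(-7 + N) = (-7 + N)*(3 + N))
y(Z)*21 + c(F(4)) = (-32 + 7*(-4))*21 + (-21 + 0² - 4*0) = (-32 - 28)*21 + (-21 + 0 + 0) = -60*21 - 21 = -1260 - 21 = -1281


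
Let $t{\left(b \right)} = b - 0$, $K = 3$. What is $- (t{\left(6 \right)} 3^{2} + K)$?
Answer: $-57$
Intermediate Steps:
$t{\left(b \right)} = b$ ($t{\left(b \right)} = b + 0 = b$)
$- (t{\left(6 \right)} 3^{2} + K) = - (6 \cdot 3^{2} + 3) = - (6 \cdot 9 + 3) = - (54 + 3) = \left(-1\right) 57 = -57$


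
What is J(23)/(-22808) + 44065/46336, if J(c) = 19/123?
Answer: 15452295697/16248784128 ≈ 0.95098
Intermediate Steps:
J(c) = 19/123 (J(c) = 19*(1/123) = 19/123)
J(23)/(-22808) + 44065/46336 = (19/123)/(-22808) + 44065/46336 = (19/123)*(-1/22808) + 44065*(1/46336) = -19/2805384 + 44065/46336 = 15452295697/16248784128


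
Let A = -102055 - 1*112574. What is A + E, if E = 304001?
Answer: 89372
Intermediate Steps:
A = -214629 (A = -102055 - 112574 = -214629)
A + E = -214629 + 304001 = 89372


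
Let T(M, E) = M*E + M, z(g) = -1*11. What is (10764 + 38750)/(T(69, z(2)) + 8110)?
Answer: 24757/3710 ≈ 6.6730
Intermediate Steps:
z(g) = -11
T(M, E) = M + E*M (T(M, E) = E*M + M = M + E*M)
(10764 + 38750)/(T(69, z(2)) + 8110) = (10764 + 38750)/(69*(1 - 11) + 8110) = 49514/(69*(-10) + 8110) = 49514/(-690 + 8110) = 49514/7420 = 49514*(1/7420) = 24757/3710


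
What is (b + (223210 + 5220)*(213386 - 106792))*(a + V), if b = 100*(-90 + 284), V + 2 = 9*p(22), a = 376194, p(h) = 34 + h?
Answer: 9172278947946720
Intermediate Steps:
V = 502 (V = -2 + 9*(34 + 22) = -2 + 9*56 = -2 + 504 = 502)
b = 19400 (b = 100*194 = 19400)
(b + (223210 + 5220)*(213386 - 106792))*(a + V) = (19400 + (223210 + 5220)*(213386 - 106792))*(376194 + 502) = (19400 + 228430*106594)*376696 = (19400 + 24349267420)*376696 = 24349286820*376696 = 9172278947946720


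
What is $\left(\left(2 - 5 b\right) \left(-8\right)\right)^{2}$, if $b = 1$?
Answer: $576$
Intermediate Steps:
$\left(\left(2 - 5 b\right) \left(-8\right)\right)^{2} = \left(\left(2 - 5\right) \left(-8\right)\right)^{2} = \left(\left(-3\right) \left(-8\right)\right)^{2} = 24^{2} = 576$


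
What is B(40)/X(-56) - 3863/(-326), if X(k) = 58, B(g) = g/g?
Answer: 56095/4727 ≈ 11.867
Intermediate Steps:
B(g) = 1
B(40)/X(-56) - 3863/(-326) = 1/58 - 3863/(-326) = 1*(1/58) - 3863*(-1/326) = 1/58 + 3863/326 = 56095/4727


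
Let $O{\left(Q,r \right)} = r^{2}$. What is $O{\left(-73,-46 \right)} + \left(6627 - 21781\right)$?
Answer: $-13038$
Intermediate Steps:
$O{\left(-73,-46 \right)} + \left(6627 - 21781\right) = \left(-46\right)^{2} + \left(6627 - 21781\right) = 2116 + \left(6627 - 21781\right) = 2116 - 15154 = -13038$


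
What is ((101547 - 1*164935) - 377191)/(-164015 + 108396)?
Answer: 440579/55619 ≈ 7.9214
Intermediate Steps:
((101547 - 1*164935) - 377191)/(-164015 + 108396) = ((101547 - 164935) - 377191)/(-55619) = (-63388 - 377191)*(-1/55619) = -440579*(-1/55619) = 440579/55619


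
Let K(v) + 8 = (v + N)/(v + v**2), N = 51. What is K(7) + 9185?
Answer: 256985/28 ≈ 9178.0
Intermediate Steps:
K(v) = -8 + (51 + v)/(v + v**2) (K(v) = -8 + (v + 51)/(v + v**2) = -8 + (51 + v)/(v + v**2))
K(7) + 9185 = (51 - 8*7**2 - 7*7)/(7*(1 + 7)) + 9185 = (1/7)*(51 - 8*49 - 49)/8 + 9185 = (1/7)*(1/8)*(51 - 392 - 49) + 9185 = (1/7)*(1/8)*(-390) + 9185 = -195/28 + 9185 = 256985/28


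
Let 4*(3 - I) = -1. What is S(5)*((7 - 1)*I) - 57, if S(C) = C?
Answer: 81/2 ≈ 40.500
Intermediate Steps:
I = 13/4 (I = 3 - ¼*(-1) = 3 + ¼ = 13/4 ≈ 3.2500)
S(5)*((7 - 1)*I) - 57 = 5*((7 - 1)*(13/4)) - 57 = 5*(6*(13/4)) - 57 = 5*(39/2) - 57 = 195/2 - 57 = 81/2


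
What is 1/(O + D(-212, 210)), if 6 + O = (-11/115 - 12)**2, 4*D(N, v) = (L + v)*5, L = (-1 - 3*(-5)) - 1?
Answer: 52900/22167999 ≈ 0.0023863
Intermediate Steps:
L = 13 (L = (-1 + 15) - 1 = 14 - 1 = 13)
D(N, v) = 65/4 + 5*v/4 (D(N, v) = ((13 + v)*5)/4 = (65 + 5*v)/4 = 65/4 + 5*v/4)
O = 1855531/13225 (O = -6 + (-11/115 - 12)**2 = -6 + (-1391/115)**2 = -6 + 1934881/13225 = 1855531/13225 ≈ 140.30)
1/(O + D(-212, 210)) = 1/(1855531/13225 + (65/4 + (5/4)*210)) = 1/(1855531/13225 + (65/4 + 525/2)) = 1/(1855531/13225 + 1115/4) = 1/(22167999/52900) = 52900/22167999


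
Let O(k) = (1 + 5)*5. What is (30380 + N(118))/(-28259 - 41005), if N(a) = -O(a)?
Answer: -15175/34632 ≈ -0.43818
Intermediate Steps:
O(k) = 30 (O(k) = 6*5 = 30)
N(a) = -30 (N(a) = -1*30 = -30)
(30380 + N(118))/(-28259 - 41005) = (30380 - 30)/(-28259 - 41005) = 30350/(-69264) = 30350*(-1/69264) = -15175/34632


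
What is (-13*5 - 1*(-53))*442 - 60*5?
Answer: -5604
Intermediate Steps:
(-13*5 - 1*(-53))*442 - 60*5 = (-65 + 53)*442 - 15*20 = -12*442 - 300 = -5304 - 300 = -5604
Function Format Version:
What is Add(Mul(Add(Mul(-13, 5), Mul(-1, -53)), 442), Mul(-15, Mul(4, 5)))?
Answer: -5604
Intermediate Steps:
Add(Mul(Add(Mul(-13, 5), Mul(-1, -53)), 442), Mul(-15, Mul(4, 5))) = Add(Mul(Add(-65, 53), 442), Mul(-15, 20)) = Add(Mul(-12, 442), -300) = Add(-5304, -300) = -5604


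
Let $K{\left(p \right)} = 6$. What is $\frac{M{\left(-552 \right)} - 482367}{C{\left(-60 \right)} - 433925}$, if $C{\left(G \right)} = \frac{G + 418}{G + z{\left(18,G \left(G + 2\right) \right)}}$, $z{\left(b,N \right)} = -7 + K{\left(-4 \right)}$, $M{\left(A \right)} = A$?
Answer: $\frac{9819353}{8823261} \approx 1.1129$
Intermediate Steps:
$z{\left(b,N \right)} = -1$ ($z{\left(b,N \right)} = -7 + 6 = -1$)
$C{\left(G \right)} = \frac{418 + G}{-1 + G}$ ($C{\left(G \right)} = \frac{G + 418}{G - 1} = \frac{418 + G}{-1 + G}$)
$\frac{M{\left(-552 \right)} - 482367}{C{\left(-60 \right)} - 433925} = \frac{-552 - 482367}{\frac{418 - 60}{-1 - 60} - 433925} = - \frac{482919}{\frac{1}{-61} \cdot 358 - 433925} = - \frac{482919}{\left(- \frac{1}{61}\right) 358 - 433925} = - \frac{482919}{- \frac{358}{61} - 433925} = - \frac{482919}{- \frac{26469783}{61}} = \left(-482919\right) \left(- \frac{61}{26469783}\right) = \frac{9819353}{8823261}$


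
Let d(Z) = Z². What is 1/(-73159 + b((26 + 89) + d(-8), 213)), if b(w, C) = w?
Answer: -1/72980 ≈ -1.3702e-5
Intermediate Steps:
1/(-73159 + b((26 + 89) + d(-8), 213)) = 1/(-73159 + ((26 + 89) + (-8)²)) = 1/(-73159 + (115 + 64)) = 1/(-73159 + 179) = 1/(-72980) = -1/72980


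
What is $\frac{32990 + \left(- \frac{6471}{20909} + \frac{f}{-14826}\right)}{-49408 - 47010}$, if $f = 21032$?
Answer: $- \frac{730447132609}{2134948195758} \approx -0.34214$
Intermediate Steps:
$\frac{32990 + \left(- \frac{6471}{20909} + \frac{f}{-14826}\right)}{-49408 - 47010} = \frac{32990 + \left(- \frac{6471}{20909} + \frac{21032}{-14826}\right)}{-49408 - 47010} = \frac{32990 + \left(\left(-6471\right) \frac{1}{20909} + 21032 \left(- \frac{1}{14826}\right)\right)}{-96418} = \left(32990 - \frac{38264081}{22142631}\right) \left(- \frac{1}{96418}\right) = \frac{730447132609}{22142631} \left(- \frac{1}{96418}\right) = - \frac{730447132609}{2134948195758}$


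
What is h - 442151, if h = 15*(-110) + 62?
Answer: -443739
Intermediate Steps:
h = -1588 (h = -1650 + 62 = -1588)
h - 442151 = -1588 - 442151 = -443739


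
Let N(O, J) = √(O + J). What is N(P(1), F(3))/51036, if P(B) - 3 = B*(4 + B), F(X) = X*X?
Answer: √17/51036 ≈ 8.0788e-5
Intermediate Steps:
F(X) = X²
P(B) = 3 + B*(4 + B)
N(O, J) = √(J + O)
N(P(1), F(3))/51036 = √(3² + (3 + 1² + 4*1))/51036 = √(9 + (3 + 1 + 4))*(1/51036) = √(9 + 8)*(1/51036) = √17*(1/51036) = √17/51036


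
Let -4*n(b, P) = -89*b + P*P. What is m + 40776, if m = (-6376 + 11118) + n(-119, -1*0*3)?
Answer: 171481/4 ≈ 42870.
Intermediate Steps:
n(b, P) = -P²/4 + 89*b/4 (n(b, P) = -(-89*b + P*P)/4 = -(-89*b + P²)/4 = -(P² - 89*b)/4 = -P²/4 + 89*b/4)
m = 8377/4 (m = (-6376 + 11118) + (-(-1*0*3)²/4 + (89/4)*(-119)) = 4742 + (-(0*3)²/4 - 10591/4) = 4742 + (-¼*0² - 10591/4) = 4742 + (-¼*0 - 10591/4) = 4742 + (0 - 10591/4) = 4742 - 10591/4 = 8377/4 ≈ 2094.3)
m + 40776 = 8377/4 + 40776 = 171481/4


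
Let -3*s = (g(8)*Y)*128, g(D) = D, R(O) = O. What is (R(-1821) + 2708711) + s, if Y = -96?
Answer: 2739658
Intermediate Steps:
s = 32768 (s = -8*(-96)*128/3 = -(-256)*128 = -⅓*(-98304) = 32768)
(R(-1821) + 2708711) + s = (-1821 + 2708711) + 32768 = 2706890 + 32768 = 2739658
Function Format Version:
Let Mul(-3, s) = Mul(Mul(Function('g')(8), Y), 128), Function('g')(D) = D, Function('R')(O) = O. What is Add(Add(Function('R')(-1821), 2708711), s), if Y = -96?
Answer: 2739658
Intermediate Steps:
s = 32768 (s = Mul(Rational(-1, 3), Mul(Mul(8, -96), 128)) = Mul(Rational(-1, 3), Mul(-768, 128)) = Mul(Rational(-1, 3), -98304) = 32768)
Add(Add(Function('R')(-1821), 2708711), s) = Add(Add(-1821, 2708711), 32768) = Add(2706890, 32768) = 2739658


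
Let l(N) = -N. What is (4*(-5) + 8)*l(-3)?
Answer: -36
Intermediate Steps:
(4*(-5) + 8)*l(-3) = (4*(-5) + 8)*(-1*(-3)) = (-20 + 8)*3 = -12*3 = -36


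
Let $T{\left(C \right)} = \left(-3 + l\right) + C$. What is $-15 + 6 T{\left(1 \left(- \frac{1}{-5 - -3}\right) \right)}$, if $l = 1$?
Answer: $-24$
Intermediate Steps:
$T{\left(C \right)} = -2 + C$ ($T{\left(C \right)} = \left(-3 + 1\right) + C = -2 + C$)
$-15 + 6 T{\left(1 \left(- \frac{1}{-5 - -3}\right) \right)} = -15 + 6 \left(-2 + 1 \left(- \frac{1}{-5 - -3}\right)\right) = -15 + 6 \left(-2 + 1 \left(- \frac{1}{-5 + 3}\right)\right) = -15 + 6 \left(-2 + 1 \left(- \frac{1}{-2}\right)\right) = -15 + 6 \left(-2 + 1 \left(\left(-1\right) \left(- \frac{1}{2}\right)\right)\right) = -15 + 6 \left(-2 + 1 \cdot \frac{1}{2}\right) = -15 + 6 \left(-2 + \frac{1}{2}\right) = -15 + 6 \left(- \frac{3}{2}\right) = -15 - 9 = -24$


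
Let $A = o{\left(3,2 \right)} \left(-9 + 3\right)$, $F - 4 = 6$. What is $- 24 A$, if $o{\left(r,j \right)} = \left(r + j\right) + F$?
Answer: $2160$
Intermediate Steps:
$F = 10$ ($F = 4 + 6 = 10$)
$o{\left(r,j \right)} = 10 + j + r$ ($o{\left(r,j \right)} = \left(r + j\right) + 10 = \left(j + r\right) + 10 = 10 + j + r$)
$A = -90$ ($A = \left(10 + 2 + 3\right) \left(-9 + 3\right) = 15 \left(-6\right) = -90$)
$- 24 A = \left(-24\right) \left(-90\right) = 2160$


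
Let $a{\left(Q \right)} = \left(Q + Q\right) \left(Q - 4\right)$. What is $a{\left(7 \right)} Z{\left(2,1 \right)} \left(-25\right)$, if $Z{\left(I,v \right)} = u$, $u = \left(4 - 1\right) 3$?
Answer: $-9450$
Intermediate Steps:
$u = 9$ ($u = 3 \cdot 3 = 9$)
$Z{\left(I,v \right)} = 9$
$a{\left(Q \right)} = 2 Q \left(-4 + Q\right)$
$a{\left(7 \right)} Z{\left(2,1 \right)} \left(-25\right) = 2 \cdot 7 \left(-4 + 7\right) 9 \left(-25\right) = 2 \cdot 7 \cdot 3 \cdot 9 \left(-25\right) = 42 \cdot 9 \left(-25\right) = 378 \left(-25\right) = -9450$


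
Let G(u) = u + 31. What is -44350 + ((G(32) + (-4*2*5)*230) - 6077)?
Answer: -59564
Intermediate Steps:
G(u) = 31 + u
-44350 + ((G(32) + (-4*2*5)*230) - 6077) = -44350 + (((31 + 32) + (-4*2*5)*230) - 6077) = -44350 + ((63 - 8*5*230) - 6077) = -44350 + ((63 - 40*230) - 6077) = -44350 + ((63 - 9200) - 6077) = -44350 + (-9137 - 6077) = -44350 - 15214 = -59564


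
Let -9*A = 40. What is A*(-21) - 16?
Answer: 232/3 ≈ 77.333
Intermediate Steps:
A = -40/9 (A = -1/9*40 = -40/9 ≈ -4.4444)
A*(-21) - 16 = -40/9*(-21) - 16 = 280/3 - 16 = 232/3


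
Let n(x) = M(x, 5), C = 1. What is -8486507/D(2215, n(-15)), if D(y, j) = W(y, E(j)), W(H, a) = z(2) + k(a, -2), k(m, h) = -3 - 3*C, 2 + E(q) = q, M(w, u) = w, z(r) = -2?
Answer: 8486507/8 ≈ 1.0608e+6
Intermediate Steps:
n(x) = x
E(q) = -2 + q
k(m, h) = -6 (k(m, h) = -3 - 3*1 = -3 - 3 = -6)
W(H, a) = -8 (W(H, a) = -2 - 6 = -8)
D(y, j) = -8
-8486507/D(2215, n(-15)) = -8486507/(-8) = -8486507*(-1)/8 = -1*(-8486507/8) = 8486507/8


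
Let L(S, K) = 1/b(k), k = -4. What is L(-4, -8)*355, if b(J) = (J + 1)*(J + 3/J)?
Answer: 1420/57 ≈ 24.912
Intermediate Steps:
b(J) = (1 + J)*(J + 3/J)
L(S, K) = 4/57 (L(S, K) = 1/(3 - 4 + (-4)**2 + 3/(-4)) = 1/(3 - 4 + 16 + 3*(-1/4)) = 1/(3 - 4 + 16 - 3/4) = 1/(57/4) = 4/57)
L(-4, -8)*355 = (4/57)*355 = 1420/57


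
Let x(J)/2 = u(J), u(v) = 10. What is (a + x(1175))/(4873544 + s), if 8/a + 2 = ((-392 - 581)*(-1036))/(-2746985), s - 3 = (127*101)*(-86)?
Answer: 10806408/2451529580915 ≈ 4.4080e-6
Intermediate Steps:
x(J) = 20 (x(J) = 2*10 = 20)
s = -1103119 (s = 3 + (127*101)*(-86) = 3 + 12827*(-86) = 3 - 1103122 = -1103119)
a = -10987940/3250999 (a = 8/(-2 + ((-392 - 581)*(-1036))/(-2746985)) = 8/(-2 - 973*(-1036)*(-1/2746985)) = 8/(-2 + 1008028*(-1/2746985)) = 8/(-2 - 1008028/2746985) = 8/(-6501998/2746985) = 8*(-2746985/6501998) = -10987940/3250999 ≈ -3.3799)
(a + x(1175))/(4873544 + s) = (-10987940/3250999 + 20)/(4873544 - 1103119) = (54032040/3250999)/3770425 = (54032040/3250999)*(1/3770425) = 10806408/2451529580915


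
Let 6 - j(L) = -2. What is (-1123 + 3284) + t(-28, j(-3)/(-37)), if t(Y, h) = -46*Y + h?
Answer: 127605/37 ≈ 3448.8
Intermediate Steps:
j(L) = 8 (j(L) = 6 - 1*(-2) = 6 + 2 = 8)
t(Y, h) = h - 46*Y
(-1123 + 3284) + t(-28, j(-3)/(-37)) = (-1123 + 3284) + (8/(-37) - 46*(-28)) = 2161 + (8*(-1/37) + 1288) = 2161 + (-8/37 + 1288) = 2161 + 47648/37 = 127605/37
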